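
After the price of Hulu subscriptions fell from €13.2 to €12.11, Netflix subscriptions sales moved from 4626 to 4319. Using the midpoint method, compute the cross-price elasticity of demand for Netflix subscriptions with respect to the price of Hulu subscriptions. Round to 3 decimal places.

0.797

%ΔQ_x = (4319 − 4626)/[(4626+4319)/2] = -307/4472.5 ≈ -0.0686.
%ΔP_y = (12.11 − 13.2)/[(13.2+12.11)/2] ≈ -0.0861.
E_xy = -0.0686/-0.0861 ≈ 0.797.
E_xy > 0, so Netflix subscriptions and Hulu subscriptions are substitutes.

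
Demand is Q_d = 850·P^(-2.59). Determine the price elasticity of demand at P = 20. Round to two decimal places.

For a Cobb–Douglas (constant-elasticity) form Q_d = A·P^α·…, the elasticity with respect to P equals the exponent α at every point.
Here the exponent on P is -2.59, so the price elasticity of demand is -2.59.

-2.59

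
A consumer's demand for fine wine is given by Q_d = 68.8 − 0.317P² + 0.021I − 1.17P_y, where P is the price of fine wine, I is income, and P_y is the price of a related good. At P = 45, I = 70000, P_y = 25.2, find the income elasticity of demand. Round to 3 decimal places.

1.695

Substituting, Q_d = 68.8 − 0.317(45)² + 0.021(70000) − 1.17(25.2) = 68.8 − 641.925 + 1470 − 29.484 = 867.391.
∂Q_d/∂I = +0.021, so E_I = 0.021·(70000/867.391) ≈ 1.695.
E_I > 1: normal good (luxury).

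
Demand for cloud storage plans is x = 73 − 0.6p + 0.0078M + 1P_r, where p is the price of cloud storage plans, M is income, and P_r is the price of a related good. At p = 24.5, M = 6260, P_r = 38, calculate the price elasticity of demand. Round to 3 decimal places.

-0.101

x = 73 − 0.6(24.5) + 0.0078(6260) + 1(38) = 73 − 14.7 + 48.828 + 38 = 145.128.
∂x/∂p = −0.6, so E_p = (−0.6)·(24.5/145.128) ≈ -0.101.
|E_p| < 1: demand is inelastic.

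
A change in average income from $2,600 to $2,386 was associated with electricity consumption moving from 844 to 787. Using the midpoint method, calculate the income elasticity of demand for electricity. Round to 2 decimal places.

%ΔQ = (787 − 844)/[(844+787)/2] = -57/815.5 ≈ -0.0699.
%ΔI = (2,386 − 2,600)/[(2,600+2,386)/2] = -214/2493 ≈ -0.0858.
E_I = %ΔQ/%ΔI ≈ 0.81.
E_I ∈ (0,1): normal good (necessity).

0.81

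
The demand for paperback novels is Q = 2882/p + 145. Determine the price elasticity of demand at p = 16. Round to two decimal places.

At p = 16, Q = 325.125.
dQ/dp = −2882/p² = −11.2578.
Point elasticity E = (dQ/dp)·(p/Q) = -11.2578 × 16/325.125 ≈ -0.55.
|E| < 1, so demand is inelastic at this price.

-0.55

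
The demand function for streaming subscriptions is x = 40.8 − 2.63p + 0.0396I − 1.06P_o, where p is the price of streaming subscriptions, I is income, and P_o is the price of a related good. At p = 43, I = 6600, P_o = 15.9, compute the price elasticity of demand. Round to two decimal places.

-0.66

At the given point, x = 40.8 − 2.63(43) + 0.0396(6600) − 1.06(15.9) = 40.8 − 113.09 + 261.36 − 16.854 = 172.216.
∂x/∂p = −2.63, so E_p = (−2.63)·(43/172.216) ≈ -0.66.
|E_p| < 1: demand is inelastic.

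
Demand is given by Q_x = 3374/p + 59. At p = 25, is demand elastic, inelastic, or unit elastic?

inelastic

At p = 25, Q_x = 193.96.
dQ_x/dp = −3374/p² = −5.3984.
Point elasticity E = (dQ_x/dp)·(p/Q_x) = -5.3984 × 25/193.96 ≈ -0.696.
|E| ≈ 0.696 < 1, so demand is inelastic.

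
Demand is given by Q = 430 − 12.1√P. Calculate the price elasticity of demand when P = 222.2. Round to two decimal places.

At P = 222.2, Q = 249.6329.
dQ/dP = −12.1/(2√P) = −12.1/(2·14.9064).
Point elasticity E = (dQ/dP)·(P/Q) = -0.4059 × 222.2/249.6329 ≈ -0.36.
|E| < 1, so demand is inelastic at this price.

-0.36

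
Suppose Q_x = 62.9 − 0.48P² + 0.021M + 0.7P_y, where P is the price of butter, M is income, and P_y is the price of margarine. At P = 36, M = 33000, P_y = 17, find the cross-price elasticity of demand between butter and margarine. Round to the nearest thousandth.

0.082

Substituting, Q_x = 62.9 − 0.48(36)² + 0.021(33000) + 0.7(17) = 62.9 − 622.08 + 693 + 11.9 = 145.72.
∂Q_x/∂P_y = +0.7, so E_xy = 0.7·(17/145.72) ≈ 0.082.
E_xy > 0: the goods are substitutes.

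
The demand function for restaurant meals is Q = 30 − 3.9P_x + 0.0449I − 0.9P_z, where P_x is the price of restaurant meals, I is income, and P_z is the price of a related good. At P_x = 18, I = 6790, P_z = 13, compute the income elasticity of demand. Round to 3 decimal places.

At the given point, Q = 30 − 3.9(18) + 0.0449(6790) − 0.9(13) = 30 − 70.2 + 304.871 − 11.7 = 252.971.
∂Q/∂I = +0.0449, so E_I = 0.0449·(6790/252.971) ≈ 1.205.
E_I > 1: normal good (luxury).

1.205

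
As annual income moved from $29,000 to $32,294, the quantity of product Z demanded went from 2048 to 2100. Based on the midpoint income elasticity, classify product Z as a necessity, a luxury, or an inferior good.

%ΔQ = (2100 − 2048)/[(2048+2100)/2] = 52/2074 ≈ 0.0251.
%ΔI = (32,294 − 29,000)/[(29,000+32,294)/2] = 3294/30647 ≈ 0.1075.
E_I = %ΔQ/%ΔI ≈ 0.233.
E_I ∈ (0,1): normal good (necessity).

necessity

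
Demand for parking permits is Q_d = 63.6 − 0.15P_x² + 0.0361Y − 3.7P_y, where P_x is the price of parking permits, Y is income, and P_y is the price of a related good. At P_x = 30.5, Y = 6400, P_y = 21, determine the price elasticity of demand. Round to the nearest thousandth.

-3.606

At the given point, Q_d = 63.6 − 0.15(30.5)² + 0.0361(6400) − 3.7(21) = 63.6 − 139.5375 + 231.04 − 77.7 = 77.4025.
∂Q_d/∂P_x = −2·0.15·P_x = -9.15, so E_p = -9.15·(30.5/77.4025) ≈ -3.606.
|E_p| > 1: demand is elastic.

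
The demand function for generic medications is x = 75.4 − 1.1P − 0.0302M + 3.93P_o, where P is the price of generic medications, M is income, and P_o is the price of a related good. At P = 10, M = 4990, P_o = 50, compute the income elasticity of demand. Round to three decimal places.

-1.367

x = 75.4 − 1.1(10) − 0.0302(4990) + 3.93(50) = 75.4 − 11 − 150.698 + 196.5 = 110.202.
∂x/∂M = −0.0302, so E_I = -0.0302·(4990/110.202) ≈ -1.367.
E_I < 0: inferior good.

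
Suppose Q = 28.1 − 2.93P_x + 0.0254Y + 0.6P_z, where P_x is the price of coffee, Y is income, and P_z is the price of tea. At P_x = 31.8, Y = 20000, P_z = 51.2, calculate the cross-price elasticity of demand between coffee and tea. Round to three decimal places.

0.065

Q = 28.1 − 2.93(31.8) + 0.0254(20000) + 0.6(51.2) = 28.1 − 93.174 + 508 + 30.72 = 473.646.
∂Q/∂P_z = +0.6, so E_xy = 0.6·(51.2/473.646) ≈ 0.065.
E_xy > 0: the goods are substitutes.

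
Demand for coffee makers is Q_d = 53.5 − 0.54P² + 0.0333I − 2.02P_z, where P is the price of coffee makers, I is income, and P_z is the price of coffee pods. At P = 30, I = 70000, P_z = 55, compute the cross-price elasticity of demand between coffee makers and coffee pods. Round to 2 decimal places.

Substituting, Q_d = 53.5 − 0.54(30)² + 0.0333(70000) − 2.02(55) = 53.5 − 486 + 2331 − 111.1 = 1787.4.
∂Q_d/∂P_z = −2.02, so E_xy = -2.02·(55/1787.4) ≈ -0.06.
E_xy < 0: the goods are complements.

-0.06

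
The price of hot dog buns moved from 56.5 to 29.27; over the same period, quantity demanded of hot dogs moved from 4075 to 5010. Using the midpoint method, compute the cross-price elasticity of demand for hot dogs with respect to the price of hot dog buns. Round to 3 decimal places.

%ΔQ_x = (5010 − 4075)/[(4075+5010)/2] = 935/4542.5 ≈ 0.2058.
%ΔP_y = (29.27 − 56.5)/[(56.5+29.27)/2] ≈ -0.6350.
E_xy = 0.2058/-0.6350 ≈ -0.324.
E_xy < 0, so hot dogs and hot dog buns are complements.

-0.324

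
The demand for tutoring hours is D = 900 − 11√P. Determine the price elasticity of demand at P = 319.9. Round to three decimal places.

-0.140

At P = 319.9, D = 703.2568.
dD/dP = −11/(2√P) = −11/(2·17.8857).
Point elasticity E = (dD/dP)·(P/D) = -0.3075 × 319.9/703.2568 ≈ -0.140.
|E| < 1, so demand is inelastic at this price.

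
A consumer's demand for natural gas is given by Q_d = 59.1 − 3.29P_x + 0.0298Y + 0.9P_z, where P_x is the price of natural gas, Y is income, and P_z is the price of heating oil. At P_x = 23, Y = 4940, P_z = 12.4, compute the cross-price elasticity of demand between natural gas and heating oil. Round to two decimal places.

First evaluate Q_d: 59.1 − 3.29(23) + 0.0298(4940) + 0.9(12.4) = 59.1 − 75.67 + 147.212 + 11.16 = 141.802.
∂Q_d/∂P_z = +0.9, so E_xy = 0.9·(12.4/141.802) ≈ 0.08.
E_xy > 0: the goods are substitutes.

0.08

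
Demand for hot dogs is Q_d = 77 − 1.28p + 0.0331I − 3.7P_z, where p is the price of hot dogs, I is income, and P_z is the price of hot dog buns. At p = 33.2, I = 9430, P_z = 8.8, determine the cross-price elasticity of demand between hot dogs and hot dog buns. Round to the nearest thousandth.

-0.104

At the given point, Q_d = 77 − 1.28(33.2) + 0.0331(9430) − 3.7(8.8) = 77 − 42.496 + 312.133 − 32.56 = 314.077.
∂Q_d/∂P_z = −3.7, so E_xy = -3.7·(8.8/314.077) ≈ -0.104.
E_xy < 0: the goods are complements.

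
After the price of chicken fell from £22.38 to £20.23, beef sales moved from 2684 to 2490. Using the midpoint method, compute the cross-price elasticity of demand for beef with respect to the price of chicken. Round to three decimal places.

%ΔQ_x = (2490 − 2684)/[(2684+2490)/2] = -194/2587 ≈ -0.0750.
%ΔP_y = (20.23 − 22.38)/[(22.38+20.23)/2] ≈ -0.1009.
E_xy = -0.0750/-0.1009 ≈ 0.743.
E_xy > 0, so beef and chicken are substitutes.

0.743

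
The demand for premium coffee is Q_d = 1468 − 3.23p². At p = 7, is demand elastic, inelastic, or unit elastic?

At p = 7, Q_d = 1309.73.
dQ_d/dp = −2·3.23·p = −45.22.
Point elasticity E = (dQ_d/dp)·(p/Q_d) = -45.22 × 7/1309.73 ≈ -0.242.
|E| ≈ 0.242 < 1, so demand is inelastic.

inelastic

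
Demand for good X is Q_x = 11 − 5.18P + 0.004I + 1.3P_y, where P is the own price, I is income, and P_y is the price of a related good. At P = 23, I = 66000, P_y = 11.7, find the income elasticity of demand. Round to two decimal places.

1.54

Substituting, Q_x = 11 − 5.18(23) + 0.004(66000) + 1.3(11.7) = 11 − 119.14 + 264 + 15.21 = 171.07.
∂Q_x/∂I = +0.004, so E_I = 0.004·(66000/171.07) ≈ 1.54.
E_I > 1: normal good (luxury).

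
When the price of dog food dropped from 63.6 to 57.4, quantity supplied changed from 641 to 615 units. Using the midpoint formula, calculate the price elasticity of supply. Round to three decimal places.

%ΔQ = (615 − 641)/[(641 + 615)/2] = -26/628 ≈ -0.0414.
%Δp = (57.4 − 63.6)/[(63.6 + 57.4)/2] = -6.2/60.5 ≈ -0.1025.
Arc elasticity E = %ΔQ/%Δp ≈ -0.0414/-0.1025 ≈ 0.404.
|E| < 1: supply is inelastic over this range.

0.404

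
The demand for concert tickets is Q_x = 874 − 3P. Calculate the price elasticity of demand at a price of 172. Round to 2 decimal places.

-1.44

At P = 172, Q_x = 358.
dQ_x/dP = −3.
Point elasticity E = (dQ_x/dP)·(P/Q_x) = -3 × 172/358 ≈ -1.44.
|E| > 1, so demand is elastic at this price.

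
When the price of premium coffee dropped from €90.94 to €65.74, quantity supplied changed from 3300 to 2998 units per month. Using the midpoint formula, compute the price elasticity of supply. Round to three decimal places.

%Δq = (2998 − 3300)/[(3300 + 2998)/2] = -302/3149 ≈ -0.0959.
%ΔP = (65.74 − 90.94)/[(90.94 + 65.74)/2] = -25.2/78.34 ≈ -0.3217.
Arc elasticity E = %Δq/%ΔP ≈ -0.0959/-0.3217 ≈ 0.298.
|E| < 1: supply is inelastic over this range.

0.298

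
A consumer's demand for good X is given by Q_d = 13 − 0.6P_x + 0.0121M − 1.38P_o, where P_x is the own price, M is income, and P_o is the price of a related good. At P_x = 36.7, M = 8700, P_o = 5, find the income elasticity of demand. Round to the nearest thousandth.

First evaluate Q_d: 13 − 0.6(36.7) + 0.0121(8700) − 1.38(5) = 13 − 22.02 + 105.27 − 6.9 = 89.35.
∂Q_d/∂M = +0.0121, so E_I = 0.0121·(8700/89.35) ≈ 1.178.
E_I > 1: normal good (luxury).

1.178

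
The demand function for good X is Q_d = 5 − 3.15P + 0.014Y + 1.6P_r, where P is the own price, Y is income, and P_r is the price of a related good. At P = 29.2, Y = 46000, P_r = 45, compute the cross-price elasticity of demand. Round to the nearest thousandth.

At the given point, Q_d = 5 − 3.15(29.2) + 0.014(46000) + 1.6(45) = 5 − 91.98 + 644 + 72 = 629.02.
∂Q_d/∂P_r = +1.6, so E_xy = 1.6·(45/629.02) ≈ 0.114.
E_xy > 0: the goods are substitutes.

0.114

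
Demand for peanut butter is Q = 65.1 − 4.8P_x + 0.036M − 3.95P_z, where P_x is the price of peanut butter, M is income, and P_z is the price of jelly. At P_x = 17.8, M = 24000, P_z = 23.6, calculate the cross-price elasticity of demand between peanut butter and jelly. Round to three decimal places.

-0.124

Evaluating quantity at (P_x, M, P_z) gives Q = 65.1 − 4.8(17.8) + 0.036(24000) − 3.95(23.6) = 65.1 − 85.44 + 864 − 93.22 = 750.44.
∂Q/∂P_z = −3.95, so E_xy = -3.95·(23.6/750.44) ≈ -0.124.
E_xy < 0: the goods are complements.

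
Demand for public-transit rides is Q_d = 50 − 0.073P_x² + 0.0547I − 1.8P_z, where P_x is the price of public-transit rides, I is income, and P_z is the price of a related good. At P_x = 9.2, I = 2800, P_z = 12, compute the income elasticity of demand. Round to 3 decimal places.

0.873

First evaluate Q_d: 50 − 0.073(9.2)² + 0.0547(2800) − 1.8(12) = 50 − 6.1787 + 153.16 − 21.6 = 175.3813.
∂Q_d/∂I = +0.0547, so E_I = 0.0547·(2800/175.3813) ≈ 0.873.
E_I ∈ (0,1): normal good (necessity).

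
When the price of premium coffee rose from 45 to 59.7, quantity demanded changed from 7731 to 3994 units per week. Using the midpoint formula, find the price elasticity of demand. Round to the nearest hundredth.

-2.27

%Δq = (3994 − 7731)/[(7731 + 3994)/2] = -3737/5862.5 ≈ -0.6374.
%Δp = (59.7 − 45)/[(45 + 59.7)/2] = 14.7/52.35 ≈ 0.2808.
Arc elasticity E = %Δq/%Δp ≈ -0.6374/0.2808 ≈ -2.27.
|E| > 1: demand is elastic over this range.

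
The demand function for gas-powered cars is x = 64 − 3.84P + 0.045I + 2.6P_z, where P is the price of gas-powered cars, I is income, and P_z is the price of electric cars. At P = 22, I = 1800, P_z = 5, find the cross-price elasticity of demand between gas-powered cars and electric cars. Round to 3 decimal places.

0.177

At the given point, x = 64 − 3.84(22) + 0.045(1800) + 2.6(5) = 64 − 84.48 + 81 + 13 = 73.52.
∂x/∂P_z = +2.6, so E_xy = 2.6·(5/73.52) ≈ 0.177.
E_xy > 0: the goods are substitutes.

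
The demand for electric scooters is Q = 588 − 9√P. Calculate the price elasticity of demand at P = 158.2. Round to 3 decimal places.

At P = 158.2, Q = 474.8002.
dQ/dP = −9/(2√P) = −9/(2·12.5778).
Point elasticity E = (dQ/dP)·(P/Q) = -0.3578 × 158.2/474.8002 ≈ -0.119.
|E| < 1, so demand is inelastic at this price.

-0.119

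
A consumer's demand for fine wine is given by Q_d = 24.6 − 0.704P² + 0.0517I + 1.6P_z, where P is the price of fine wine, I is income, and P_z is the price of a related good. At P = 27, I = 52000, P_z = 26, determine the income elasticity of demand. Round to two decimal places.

1.20

Q_d = 24.6 − 0.704(27)² + 0.0517(52000) + 1.6(26) = 24.6 − 513.216 + 2688.4 + 41.6 = 2241.384.
∂Q_d/∂I = +0.0517, so E_I = 0.0517·(52000/2241.384) ≈ 1.20.
E_I > 1: normal good (luxury).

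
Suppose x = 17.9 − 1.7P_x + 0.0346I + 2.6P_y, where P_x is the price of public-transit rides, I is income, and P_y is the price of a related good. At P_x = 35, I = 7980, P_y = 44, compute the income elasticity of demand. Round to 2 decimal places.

Substituting, x = 17.9 − 1.7(35) + 0.0346(7980) + 2.6(44) = 17.9 − 59.5 + 276.108 + 114.4 = 348.908.
∂x/∂I = +0.0346, so E_I = 0.0346·(7980/348.908) ≈ 0.79.
E_I ∈ (0,1): normal good (necessity).

0.79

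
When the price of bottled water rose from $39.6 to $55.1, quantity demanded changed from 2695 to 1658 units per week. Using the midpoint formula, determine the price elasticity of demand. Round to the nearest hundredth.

-1.46

%Δq = (1658 − 2695)/[(2695 + 1658)/2] = -1037/2176.5 ≈ -0.4765.
%ΔP = (55.1 − 39.6)/[(39.6 + 55.1)/2] = 15.5/47.35 ≈ 0.3273.
Arc elasticity E = %Δq/%ΔP ≈ -0.4765/0.3273 ≈ -1.46.
|E| > 1: demand is elastic over this range.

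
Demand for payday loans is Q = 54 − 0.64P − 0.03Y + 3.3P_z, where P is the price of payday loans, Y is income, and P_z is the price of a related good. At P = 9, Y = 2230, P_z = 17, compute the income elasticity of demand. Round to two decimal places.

-1.79

Substituting, Q = 54 − 0.64(9) − 0.03(2230) + 3.3(17) = 54 − 5.76 − 66.9 + 56.1 = 37.44.
∂Q/∂Y = −0.03, so E_I = -0.03·(2230/37.44) ≈ -1.79.
E_I < 0: inferior good.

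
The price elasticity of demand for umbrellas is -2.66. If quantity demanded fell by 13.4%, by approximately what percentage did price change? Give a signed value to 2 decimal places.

%ΔQ ≈ E × %ΔP ⇒ %ΔP = %ΔQ / E = (-13.4%)/(-2.66) ≈ 5.04%.

5.04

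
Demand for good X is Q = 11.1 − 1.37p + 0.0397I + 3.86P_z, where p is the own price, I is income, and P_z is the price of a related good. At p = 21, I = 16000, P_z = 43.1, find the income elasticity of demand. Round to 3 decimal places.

First evaluate Q: 11.1 − 1.37(21) + 0.0397(16000) + 3.86(43.1) = 11.1 − 28.77 + 635.2 + 166.366 = 783.896.
∂Q/∂I = +0.0397, so E_I = 0.0397·(16000/783.896) ≈ 0.810.
E_I ∈ (0,1): normal good (necessity).

0.810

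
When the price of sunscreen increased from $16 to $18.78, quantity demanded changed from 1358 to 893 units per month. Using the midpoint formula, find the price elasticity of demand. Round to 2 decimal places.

%ΔQ = (893 − 1358)/[(1358 + 893)/2] = -465/1125.5 ≈ -0.4131.
%Δp = (18.78 − 16)/[(16 + 18.78)/2] = 2.78/17.39 ≈ 0.1599.
Arc elasticity E = %ΔQ/%Δp ≈ -0.4131/0.1599 ≈ -2.58.
|E| > 1: demand is elastic over this range.

-2.58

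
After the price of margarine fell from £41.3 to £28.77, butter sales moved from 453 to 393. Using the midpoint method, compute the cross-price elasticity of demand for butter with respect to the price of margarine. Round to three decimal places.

%ΔQ_x = (393 − 453)/[(453+393)/2] = -60/423 ≈ -0.1418.
%ΔP_y = (28.77 − 41.3)/[(41.3+28.77)/2] ≈ -0.3576.
E_xy = -0.1418/-0.3576 ≈ 0.397.
E_xy > 0, so butter and margarine are substitutes.

0.397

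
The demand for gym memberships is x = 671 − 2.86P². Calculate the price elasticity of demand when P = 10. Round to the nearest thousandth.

-1.486

At P = 10, x = 385.
dx/dP = −2·2.86·P = −57.2.
Point elasticity E = (dx/dP)·(P/x) = -57.2 × 10/385 ≈ -1.486.
|E| > 1, so demand is elastic at this price.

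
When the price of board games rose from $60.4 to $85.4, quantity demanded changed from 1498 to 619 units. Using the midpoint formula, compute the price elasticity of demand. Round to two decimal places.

%Δq = (619 − 1498)/[(1498 + 619)/2] = -879/1058.5 ≈ -0.8304.
%Δp = (85.4 − 60.4)/[(60.4 + 85.4)/2] = 25/72.9 ≈ 0.3429.
Arc elasticity E = %Δq/%Δp ≈ -0.8304/0.3429 ≈ -2.42.
|E| > 1: demand is elastic over this range.

-2.42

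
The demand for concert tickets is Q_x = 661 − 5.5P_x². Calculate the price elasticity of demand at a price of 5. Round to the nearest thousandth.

At P_x = 5, Q_x = 523.5.
dQ_x/dP_x = −2·5.5·P_x = −55.
Point elasticity E = (dQ_x/dP_x)·(P_x/Q_x) = -55 × 5/523.5 ≈ -0.525.
|E| < 1, so demand is inelastic at this price.

-0.525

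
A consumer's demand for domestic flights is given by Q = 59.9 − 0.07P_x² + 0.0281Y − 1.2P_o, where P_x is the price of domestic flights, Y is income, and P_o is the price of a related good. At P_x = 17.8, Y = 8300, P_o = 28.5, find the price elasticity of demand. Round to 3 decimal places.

Q = 59.9 − 0.07(17.8)² + 0.0281(8300) − 1.2(28.5) = 59.9 − 22.1788 + 233.23 − 34.2 = 236.7512.
∂Q/∂P_x = −2·0.07·P_x = -2.492, so E_p = -2.492·(17.8/236.7512) ≈ -0.187.
|E_p| < 1: demand is inelastic.

-0.187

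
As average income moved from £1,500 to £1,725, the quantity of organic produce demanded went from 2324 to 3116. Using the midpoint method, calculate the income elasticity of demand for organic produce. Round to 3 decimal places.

%ΔQ = (3116 − 2324)/[(2324+3116)/2] = 792/2720 ≈ 0.2912.
%ΔI = (1,725 − 1,500)/[(1,500+1,725)/2] = 225/1612.5 ≈ 0.1395.
E_I = %ΔQ/%ΔI ≈ 2.087.
E_I > 1: normal good (luxury).

2.087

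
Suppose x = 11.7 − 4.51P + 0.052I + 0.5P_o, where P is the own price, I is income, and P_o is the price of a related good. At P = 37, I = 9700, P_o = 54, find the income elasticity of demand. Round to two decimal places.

x = 11.7 − 4.51(37) + 0.052(9700) + 0.5(54) = 11.7 − 166.87 + 504.4 + 27 = 376.23.
∂x/∂I = +0.052, so E_I = 0.052·(9700/376.23) ≈ 1.34.
E_I > 1: normal good (luxury).

1.34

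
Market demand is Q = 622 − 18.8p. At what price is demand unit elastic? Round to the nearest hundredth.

For linear demand Q = a − bp, E = −bp/(a − bp). |E| = 1 ⇒ bp = a − bp ⇒ p = a/(2b).
p = 622/(2·18.8) ≈ 16.54.

16.54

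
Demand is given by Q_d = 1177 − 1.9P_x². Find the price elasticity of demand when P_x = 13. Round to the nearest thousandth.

-0.750

At P_x = 13, Q_d = 855.9.
dQ_d/dP_x = −2·1.9·P_x = −49.4.
Point elasticity E = (dQ_d/dP_x)·(P_x/Q_d) = -49.4 × 13/855.9 ≈ -0.750.
|E| < 1, so demand is inelastic at this price.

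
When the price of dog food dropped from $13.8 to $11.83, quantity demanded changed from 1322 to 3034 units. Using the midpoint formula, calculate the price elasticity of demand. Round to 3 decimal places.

%Δq = (3034 − 1322)/[(1322 + 3034)/2] = 1712/2178 ≈ 0.7860.
%ΔP = (11.83 − 13.8)/[(13.8 + 11.83)/2] = -1.97/12.815 ≈ -0.1537.
Arc elasticity E = %Δq/%ΔP ≈ 0.7860/-0.1537 ≈ -5.113.
|E| > 1: demand is elastic over this range.

-5.113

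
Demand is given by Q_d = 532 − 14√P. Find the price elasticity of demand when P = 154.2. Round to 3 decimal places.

-0.243

At P = 154.2, Q_d = 358.1518.
dQ_d/dP = −14/(2√P) = −14/(2·12.4177).
Point elasticity E = (dQ_d/dP)·(P/Q_d) = -0.5637 × 154.2/358.1518 ≈ -0.243.
|E| < 1, so demand is inelastic at this price.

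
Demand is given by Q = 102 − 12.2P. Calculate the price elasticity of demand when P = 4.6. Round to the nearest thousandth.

-1.223

At P = 4.6, Q = 45.88.
dQ/dP = −12.2.
Point elasticity E = (dQ/dP)·(P/Q) = -12.2 × 4.6/45.88 ≈ -1.223.
|E| > 1, so demand is elastic at this price.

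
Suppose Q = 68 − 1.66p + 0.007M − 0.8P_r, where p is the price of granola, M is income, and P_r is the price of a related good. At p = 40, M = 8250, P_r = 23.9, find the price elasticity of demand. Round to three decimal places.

Substituting, Q = 68 − 1.66(40) + 0.007(8250) − 0.8(23.9) = 68 − 66.4 + 57.75 − 19.12 = 40.23.
∂Q/∂p = −1.66, so E_p = (−1.66)·(40/40.23) ≈ -1.651.
|E_p| > 1: demand is elastic.

-1.651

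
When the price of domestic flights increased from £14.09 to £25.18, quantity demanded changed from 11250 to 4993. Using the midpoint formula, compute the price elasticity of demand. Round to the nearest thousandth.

%ΔQ = (4993 − 11250)/[(11250 + 4993)/2] = -6257/8121.5 ≈ -0.7704.
%ΔP = (25.18 − 14.09)/[(14.09 + 25.18)/2] = 11.09/19.635 ≈ 0.5648.
Arc elasticity E = %ΔQ/%ΔP ≈ -0.7704/0.5648 ≈ -1.364.
|E| > 1: demand is elastic over this range.

-1.364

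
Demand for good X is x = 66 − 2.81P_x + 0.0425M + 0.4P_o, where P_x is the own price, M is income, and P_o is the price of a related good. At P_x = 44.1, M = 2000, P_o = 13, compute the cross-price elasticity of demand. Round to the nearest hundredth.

At the given point, x = 66 − 2.81(44.1) + 0.0425(2000) + 0.4(13) = 66 − 123.921 + 85 + 5.2 = 32.279.
∂x/∂P_o = +0.4, so E_xy = 0.4·(13/32.279) ≈ 0.16.
E_xy > 0: the goods are substitutes.

0.16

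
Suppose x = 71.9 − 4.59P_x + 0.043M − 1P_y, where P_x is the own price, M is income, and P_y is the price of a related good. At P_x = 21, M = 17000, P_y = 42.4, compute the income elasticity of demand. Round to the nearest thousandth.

At the given point, x = 71.9 − 4.59(21) + 0.043(17000) − 1(42.4) = 71.9 − 96.39 + 731 − 42.4 = 664.11.
∂x/∂M = +0.043, so E_I = 0.043·(17000/664.11) ≈ 1.101.
E_I > 1: normal good (luxury).

1.101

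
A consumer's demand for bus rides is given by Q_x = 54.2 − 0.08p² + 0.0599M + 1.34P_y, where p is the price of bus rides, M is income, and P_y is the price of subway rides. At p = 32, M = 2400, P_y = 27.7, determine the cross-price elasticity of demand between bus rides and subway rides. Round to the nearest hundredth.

Q_x = 54.2 − 0.08(32)² + 0.0599(2400) + 1.34(27.7) = 54.2 − 81.92 + 143.76 + 37.118 = 153.158.
∂Q_x/∂P_y = +1.34, so E_xy = 1.34·(27.7/153.158) ≈ 0.24.
E_xy > 0: the goods are substitutes.

0.24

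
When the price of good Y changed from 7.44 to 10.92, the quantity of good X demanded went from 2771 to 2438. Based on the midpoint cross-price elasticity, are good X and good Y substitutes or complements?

complements

%ΔQ_x = (2438 − 2771)/[(2771+2438)/2] = -333/2604.5 ≈ -0.1279.
%ΔP_y = (10.92 − 7.44)/[(7.44+10.92)/2] ≈ 0.3791.
E_xy = -0.1279/0.3791 ≈ -0.337.
E_xy < 0, so the goods are complements.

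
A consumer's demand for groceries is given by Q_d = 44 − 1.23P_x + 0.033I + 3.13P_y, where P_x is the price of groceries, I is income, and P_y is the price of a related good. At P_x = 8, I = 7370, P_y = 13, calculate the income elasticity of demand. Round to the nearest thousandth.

Substituting, Q_d = 44 − 1.23(8) + 0.033(7370) + 3.13(13) = 44 − 9.84 + 243.21 + 40.69 = 318.06.
∂Q_d/∂I = +0.033, so E_I = 0.033·(7370/318.06) ≈ 0.765.
E_I ∈ (0,1): normal good (necessity).

0.765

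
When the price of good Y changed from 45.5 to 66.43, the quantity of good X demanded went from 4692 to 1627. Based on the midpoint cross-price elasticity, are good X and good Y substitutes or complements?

complements

%ΔQ_x = (1627 − 4692)/[(4692+1627)/2] = -3065/3159.5 ≈ -0.9701.
%ΔP_y = (66.43 − 45.5)/[(45.5+66.43)/2] ≈ 0.3740.
E_xy = -0.9701/0.3740 ≈ -2.594.
E_xy < 0, so the goods are complements.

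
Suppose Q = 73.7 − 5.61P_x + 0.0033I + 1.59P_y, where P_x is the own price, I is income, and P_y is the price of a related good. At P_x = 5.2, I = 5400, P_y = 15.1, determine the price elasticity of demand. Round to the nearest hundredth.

-0.34

Q = 73.7 − 5.61(5.2) + 0.0033(5400) + 1.59(15.1) = 73.7 − 29.172 + 17.82 + 24.009 = 86.357.
∂Q/∂P_x = −5.61, so E_p = (−5.61)·(5.2/86.357) ≈ -0.34.
|E_p| < 1: demand is inelastic.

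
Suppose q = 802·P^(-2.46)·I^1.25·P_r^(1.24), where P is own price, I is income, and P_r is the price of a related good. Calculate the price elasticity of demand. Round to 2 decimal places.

For a Cobb–Douglas (constant-elasticity) form q = A·P^α·…, the elasticity with respect to P equals the exponent α at every point.
Here the exponent on P is -2.46, so the price elasticity of demand is -2.46.

-2.46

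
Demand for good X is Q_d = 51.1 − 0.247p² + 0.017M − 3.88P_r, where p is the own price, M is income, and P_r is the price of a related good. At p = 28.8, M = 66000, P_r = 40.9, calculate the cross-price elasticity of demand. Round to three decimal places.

-0.196

Q_d = 51.1 − 0.247(28.8)² + 0.017(66000) − 3.88(40.9) = 51.1 − 204.8717 + 1122 − 158.692 = 809.5363.
∂Q_d/∂P_r = −3.88, so E_xy = -3.88·(40.9/809.5363) ≈ -0.196.
E_xy < 0: the goods are complements.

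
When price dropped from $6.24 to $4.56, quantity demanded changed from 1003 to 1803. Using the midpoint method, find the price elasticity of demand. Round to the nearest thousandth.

-1.833

%ΔQ = (1803 − 1003)/[(1003 + 1803)/2] = 800/1403 ≈ 0.5702.
%Δp = (4.56 − 6.24)/[(6.24 + 4.56)/2] = -1.68/5.4 ≈ -0.3111.
Arc elasticity E = %ΔQ/%Δp ≈ 0.5702/-0.3111 ≈ -1.833.
|E| > 1: demand is elastic over this range.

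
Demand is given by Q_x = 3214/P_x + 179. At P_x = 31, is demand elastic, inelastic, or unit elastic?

inelastic

At P_x = 31, Q_x = 282.6774.
dQ_x/dP_x = −3214/P_x² = −3.3444.
Point elasticity E = (dQ_x/dP_x)·(P_x/Q_x) = -3.3444 × 31/282.6774 ≈ -0.367.
|E| ≈ 0.367 < 1, so demand is inelastic.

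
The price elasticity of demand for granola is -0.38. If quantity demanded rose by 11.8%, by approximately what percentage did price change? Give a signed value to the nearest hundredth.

-31.05

%ΔQ ≈ E × %ΔP ⇒ %ΔP = %ΔQ / E = (11.8%)/(-0.38) ≈ -31.05%.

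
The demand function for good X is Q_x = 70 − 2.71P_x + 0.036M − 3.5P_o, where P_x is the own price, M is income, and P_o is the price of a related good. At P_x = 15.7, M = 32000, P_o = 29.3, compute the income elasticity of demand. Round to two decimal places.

At the given point, Q_x = 70 − 2.71(15.7) + 0.036(32000) − 3.5(29.3) = 70 − 42.547 + 1152 − 102.55 = 1076.903.
∂Q_x/∂M = +0.036, so E_I = 0.036·(32000/1076.903) ≈ 1.07.
E_I > 1: normal good (luxury).

1.07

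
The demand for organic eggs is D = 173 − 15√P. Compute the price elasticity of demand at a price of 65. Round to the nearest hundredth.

-1.16

At P = 65, D = 52.0661.
dD/dP = −15/(2√P) = −15/(2·8.0623).
Point elasticity E = (dD/dP)·(P/D) = -0.9303 × 65/52.0661 ≈ -1.16.
|E| > 1, so demand is elastic at this price.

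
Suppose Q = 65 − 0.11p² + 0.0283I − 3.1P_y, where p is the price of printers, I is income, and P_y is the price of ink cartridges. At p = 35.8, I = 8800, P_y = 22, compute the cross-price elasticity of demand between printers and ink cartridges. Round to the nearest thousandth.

Substituting, Q = 65 − 0.11(35.8)² + 0.0283(8800) − 3.1(22) = 65 − 140.9804 + 249.04 − 68.2 = 104.8596.
∂Q/∂P_y = −3.1, so E_xy = -3.1·(22/104.8596) ≈ -0.650.
E_xy < 0: the goods are complements.

-0.650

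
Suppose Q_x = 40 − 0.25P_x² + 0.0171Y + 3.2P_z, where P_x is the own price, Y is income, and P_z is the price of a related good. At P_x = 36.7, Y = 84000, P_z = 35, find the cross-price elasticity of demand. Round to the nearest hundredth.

At the given point, Q_x = 40 − 0.25(36.7)² + 0.0171(84000) + 3.2(35) = 40 − 336.7225 + 1436.4 + 112 = 1251.6775.
∂Q_x/∂P_z = +3.2, so E_xy = 3.2·(35/1251.6775) ≈ 0.09.
E_xy > 0: the goods are substitutes.

0.09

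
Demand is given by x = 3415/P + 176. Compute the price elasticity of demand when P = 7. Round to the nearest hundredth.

-0.73

At P = 7, x = 663.8571.
dx/dP = −3415/P² = −69.6939.
Point elasticity E = (dx/dP)·(P/x) = -69.6939 × 7/663.8571 ≈ -0.73.
|E| < 1, so demand is inelastic at this price.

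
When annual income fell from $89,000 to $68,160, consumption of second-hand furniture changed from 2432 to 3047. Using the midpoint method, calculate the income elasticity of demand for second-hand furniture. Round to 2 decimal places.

-0.85

%ΔQ = (3047 − 2432)/[(2432+3047)/2] = 615/2739.5 ≈ 0.2245.
%ΔY = (68,160 − 89,000)/[(89,000+68,160)/2] = -20840/78580 ≈ -0.2652.
E_I = %ΔQ/%ΔY ≈ -0.85.
E_I < 0: inferior good.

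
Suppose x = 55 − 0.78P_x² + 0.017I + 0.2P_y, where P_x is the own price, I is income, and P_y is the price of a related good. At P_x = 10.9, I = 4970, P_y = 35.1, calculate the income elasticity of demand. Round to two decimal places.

1.57

x = 55 − 0.78(10.9)² + 0.017(4970) + 0.2(35.1) = 55 − 92.6718 + 84.49 + 7.02 = 53.8382.
∂x/∂I = +0.017, so E_I = 0.017·(4970/53.8382) ≈ 1.57.
E_I > 1: normal good (luxury).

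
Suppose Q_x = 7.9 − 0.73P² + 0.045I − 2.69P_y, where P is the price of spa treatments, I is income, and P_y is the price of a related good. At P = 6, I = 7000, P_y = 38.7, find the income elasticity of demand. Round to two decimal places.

Evaluating quantity at (P, I, P_y) gives Q_x = 7.9 − 0.73(6)² + 0.045(7000) − 2.69(38.7) = 7.9 − 26.28 + 315 − 104.103 = 192.517.
∂Q_x/∂I = +0.045, so E_I = 0.045·(7000/192.517) ≈ 1.64.
E_I > 1: normal good (luxury).

1.64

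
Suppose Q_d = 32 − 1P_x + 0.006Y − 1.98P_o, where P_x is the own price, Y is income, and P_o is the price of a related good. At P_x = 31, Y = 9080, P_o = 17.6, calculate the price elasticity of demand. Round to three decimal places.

-1.503

First evaluate Q_d: 32 − 1(31) + 0.006(9080) − 1.98(17.6) = 32 − 31 + 54.48 − 34.848 = 20.632.
∂Q_d/∂P_x = −1, so E_p = (−1)·(31/20.632) ≈ -1.503.
|E_p| > 1: demand is elastic.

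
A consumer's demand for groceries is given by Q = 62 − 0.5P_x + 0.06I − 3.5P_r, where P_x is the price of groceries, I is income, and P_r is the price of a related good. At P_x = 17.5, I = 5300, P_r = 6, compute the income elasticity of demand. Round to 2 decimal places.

0.91

First evaluate Q: 62 − 0.5(17.5) + 0.06(5300) − 3.5(6) = 62 − 8.75 + 318 − 21 = 350.25.
∂Q/∂I = +0.06, so E_I = 0.06·(5300/350.25) ≈ 0.91.
E_I ∈ (0,1): normal good (necessity).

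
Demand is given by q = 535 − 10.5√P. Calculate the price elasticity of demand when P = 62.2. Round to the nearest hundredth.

-0.09

At P = 62.2, q = 452.1897.
dq/dP = −10.5/(2√P) = −10.5/(2·7.8867).
Point elasticity E = (dq/dP)·(P/q) = -0.6657 × 62.2/452.1897 ≈ -0.09.
|E| < 1, so demand is inelastic at this price.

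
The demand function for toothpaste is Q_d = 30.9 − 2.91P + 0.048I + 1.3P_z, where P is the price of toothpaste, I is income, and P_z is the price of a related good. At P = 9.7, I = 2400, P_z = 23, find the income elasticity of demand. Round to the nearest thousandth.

First evaluate Q_d: 30.9 − 2.91(9.7) + 0.048(2400) + 1.3(23) = 30.9 − 28.227 + 115.2 + 29.9 = 147.773.
∂Q_d/∂I = +0.048, so E_I = 0.048·(2400/147.773) ≈ 0.780.
E_I ∈ (0,1): normal good (necessity).

0.780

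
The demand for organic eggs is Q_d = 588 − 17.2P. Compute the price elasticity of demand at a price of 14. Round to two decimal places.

-0.69

At P = 14, Q_d = 347.2.
dQ_d/dP = −17.2.
Point elasticity E = (dQ_d/dP)·(P/Q_d) = -17.2 × 14/347.2 ≈ -0.69.
|E| < 1, so demand is inelastic at this price.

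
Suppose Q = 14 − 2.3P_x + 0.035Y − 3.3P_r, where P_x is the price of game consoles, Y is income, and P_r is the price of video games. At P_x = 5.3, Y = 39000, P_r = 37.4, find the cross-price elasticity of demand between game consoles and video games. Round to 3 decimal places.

First evaluate Q: 14 − 2.3(5.3) + 0.035(39000) − 3.3(37.4) = 14 − 12.19 + 1365 − 123.42 = 1243.39.
∂Q/∂P_r = −3.3, so E_xy = -3.3·(37.4/1243.39) ≈ -0.099.
E_xy < 0: the goods are complements.

-0.099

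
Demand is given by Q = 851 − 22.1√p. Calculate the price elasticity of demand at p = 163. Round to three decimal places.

At p = 163, Q = 568.8461.
dQ/dp = −22.1/(2√p) = −22.1/(2·12.7671).
Point elasticity E = (dQ/dp)·(p/Q) = -0.8655 × 163/568.8461 ≈ -0.248.
|E| < 1, so demand is inelastic at this price.

-0.248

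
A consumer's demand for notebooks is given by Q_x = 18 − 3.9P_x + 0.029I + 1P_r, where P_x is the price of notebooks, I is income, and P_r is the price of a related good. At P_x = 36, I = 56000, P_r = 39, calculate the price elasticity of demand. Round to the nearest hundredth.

At the given point, Q_x = 18 − 3.9(36) + 0.029(56000) + 1(39) = 18 − 140.4 + 1624 + 39 = 1540.6.
∂Q_x/∂P_x = −3.9, so E_p = (−3.9)·(36/1540.6) ≈ -0.09.
|E_p| < 1: demand is inelastic.

-0.09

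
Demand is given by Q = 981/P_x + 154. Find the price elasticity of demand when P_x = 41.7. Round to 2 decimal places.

-0.13

At P_x = 41.7, Q = 177.5252.
dQ/dP_x = −981/P_x² = −0.5642.
Point elasticity E = (dQ/dP_x)·(P_x/Q) = -0.5642 × 41.7/177.5252 ≈ -0.13.
|E| < 1, so demand is inelastic at this price.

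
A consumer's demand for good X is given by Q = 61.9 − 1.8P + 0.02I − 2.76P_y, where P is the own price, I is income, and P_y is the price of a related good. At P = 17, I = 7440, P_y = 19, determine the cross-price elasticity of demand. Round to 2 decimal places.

-0.41

At the given point, Q = 61.9 − 1.8(17) + 0.02(7440) − 2.76(19) = 61.9 − 30.6 + 148.8 − 52.44 = 127.66.
∂Q/∂P_y = −2.76, so E_xy = -2.76·(19/127.66) ≈ -0.41.
E_xy < 0: the goods are complements.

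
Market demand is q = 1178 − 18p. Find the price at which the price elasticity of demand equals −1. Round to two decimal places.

For linear demand q = a − bp, E = −bp/(a − bp). |E| = 1 ⇒ bp = a − bp ⇒ p = a/(2b).
p = 1178/(2·18) ≈ 32.72.

32.72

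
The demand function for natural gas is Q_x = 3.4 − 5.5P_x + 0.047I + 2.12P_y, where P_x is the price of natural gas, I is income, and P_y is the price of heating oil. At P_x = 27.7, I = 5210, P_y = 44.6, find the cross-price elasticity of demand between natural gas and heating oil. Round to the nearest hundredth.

First evaluate Q_x: 3.4 − 5.5(27.7) + 0.047(5210) + 2.12(44.6) = 3.4 − 152.35 + 244.87 + 94.552 = 190.472.
∂Q_x/∂P_y = +2.12, so E_xy = 2.12·(44.6/190.472) ≈ 0.50.
E_xy > 0: the goods are substitutes.

0.50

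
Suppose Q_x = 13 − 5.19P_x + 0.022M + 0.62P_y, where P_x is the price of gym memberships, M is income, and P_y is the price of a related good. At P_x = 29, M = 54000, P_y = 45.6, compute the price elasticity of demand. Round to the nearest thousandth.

First evaluate Q_x: 13 − 5.19(29) + 0.022(54000) + 0.62(45.6) = 13 − 150.51 + 1188 + 28.272 = 1078.762.
∂Q_x/∂P_x = −5.19, so E_p = (−5.19)·(29/1078.762) ≈ -0.140.
|E_p| < 1: demand is inelastic.

-0.140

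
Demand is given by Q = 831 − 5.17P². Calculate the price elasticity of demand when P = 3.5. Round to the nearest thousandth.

At P = 3.5, Q = 767.6675.
dQ/dP = −2·5.17·P = −36.19.
Point elasticity E = (dQ/dP)·(P/Q) = -36.19 × 3.5/767.6675 ≈ -0.165.
|E| < 1, so demand is inelastic at this price.

-0.165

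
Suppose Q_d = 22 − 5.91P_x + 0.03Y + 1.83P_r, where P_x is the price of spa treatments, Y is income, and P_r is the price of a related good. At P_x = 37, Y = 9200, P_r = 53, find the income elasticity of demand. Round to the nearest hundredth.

At the given point, Q_d = 22 − 5.91(37) + 0.03(9200) + 1.83(53) = 22 − 218.67 + 276 + 96.99 = 176.32.
∂Q_d/∂Y = +0.03, so E_I = 0.03·(9200/176.32) ≈ 1.57.
E_I > 1: normal good (luxury).

1.57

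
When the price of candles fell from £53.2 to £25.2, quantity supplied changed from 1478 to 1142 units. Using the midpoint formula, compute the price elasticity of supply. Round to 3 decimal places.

0.359

%Δq = (1142 − 1478)/[(1478 + 1142)/2] = -336/1310 ≈ -0.2565.
%ΔP = (25.2 − 53.2)/[(53.2 + 25.2)/2] = -28/39.2 ≈ -0.7143.
Arc elasticity E = %Δq/%ΔP ≈ -0.2565/-0.7143 ≈ 0.359.
|E| < 1: supply is inelastic over this range.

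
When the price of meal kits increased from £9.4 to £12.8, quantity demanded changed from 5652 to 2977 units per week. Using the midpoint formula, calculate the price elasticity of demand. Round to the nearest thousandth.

%Δq = (2977 − 5652)/[(5652 + 2977)/2] = -2675/4314.5 ≈ -0.6200.
%Δp = (12.8 − 9.4)/[(9.4 + 12.8)/2] = 3.4/11.1 ≈ 0.3063.
Arc elasticity E = %Δq/%Δp ≈ -0.6200/0.3063 ≈ -2.024.
|E| > 1: demand is elastic over this range.

-2.024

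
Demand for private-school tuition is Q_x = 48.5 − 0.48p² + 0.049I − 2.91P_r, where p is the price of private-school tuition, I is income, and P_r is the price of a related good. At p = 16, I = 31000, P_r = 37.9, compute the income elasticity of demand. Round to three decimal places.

Evaluating quantity at (p, I, P_r) gives Q_x = 48.5 − 0.48(16)² + 0.049(31000) − 2.91(37.9) = 48.5 − 122.88 + 1519 − 110.289 = 1334.331.
∂Q_x/∂I = +0.049, so E_I = 0.049·(31000/1334.331) ≈ 1.138.
E_I > 1: normal good (luxury).

1.138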